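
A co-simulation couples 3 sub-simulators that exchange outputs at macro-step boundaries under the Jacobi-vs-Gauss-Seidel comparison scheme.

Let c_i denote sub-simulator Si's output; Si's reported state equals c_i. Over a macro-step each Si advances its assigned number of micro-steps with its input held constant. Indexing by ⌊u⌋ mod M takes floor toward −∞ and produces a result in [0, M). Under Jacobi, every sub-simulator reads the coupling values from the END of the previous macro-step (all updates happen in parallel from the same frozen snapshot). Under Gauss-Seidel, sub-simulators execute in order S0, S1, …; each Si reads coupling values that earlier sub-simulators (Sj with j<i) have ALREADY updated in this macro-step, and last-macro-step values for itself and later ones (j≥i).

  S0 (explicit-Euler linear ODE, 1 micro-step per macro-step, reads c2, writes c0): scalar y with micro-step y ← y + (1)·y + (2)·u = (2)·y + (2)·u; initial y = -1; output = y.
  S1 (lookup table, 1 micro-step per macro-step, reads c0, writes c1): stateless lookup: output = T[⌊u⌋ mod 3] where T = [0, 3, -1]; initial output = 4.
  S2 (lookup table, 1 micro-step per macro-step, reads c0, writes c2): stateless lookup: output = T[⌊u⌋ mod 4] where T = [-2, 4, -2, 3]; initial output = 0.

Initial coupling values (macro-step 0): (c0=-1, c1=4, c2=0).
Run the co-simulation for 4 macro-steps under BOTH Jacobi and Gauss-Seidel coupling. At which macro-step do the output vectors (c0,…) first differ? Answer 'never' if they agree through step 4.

first divergence at macro-step: 1

[Jacobi] macro 1: S0 reads c2=0 → after 1×micro: -2; S1 reads c0=-1 → after 1×micro: -1; S2 reads c0=-1 → after 1×micro: 3 ⇒ (c0=-2, c1=-1, c2=3)
[Jacobi] macro 2: S0 reads c2=3 → after 1×micro: 2; S1 reads c0=-2 → after 1×micro: 3; S2 reads c0=-2 → after 1×micro: -2 ⇒ (c0=2, c1=3, c2=-2)
[Jacobi] macro 3: S0 reads c2=-2 → after 1×micro: 0; S1 reads c0=2 → after 1×micro: -1; S2 reads c0=2 → after 1×micro: -2 ⇒ (c0=0, c1=-1, c2=-2)
[Jacobi] macro 4: S0 reads c2=-2 → after 1×micro: -4; S1 reads c0=0 → after 1×micro: 0; S2 reads c0=0 → after 1×micro: -2 ⇒ (c0=-4, c1=0, c2=-2)
[Gauss-Seidel] macro 1: S0 reads c2=0 → after 1×micro: -2; S1 reads c0=-2 → after 1×micro: 3; S2 reads c0=-2 → after 1×micro: -2 ⇒ (c0=-2, c1=3, c2=-2)
[Gauss-Seidel] macro 2: S0 reads c2=-2 → after 1×micro: -8; S1 reads c0=-8 → after 1×micro: 3; S2 reads c0=-8 → after 1×micro: -2 ⇒ (c0=-8, c1=3, c2=-2)
[Gauss-Seidel] macro 3: S0 reads c2=-2 → after 1×micro: -20; S1 reads c0=-20 → after 1×micro: 3; S2 reads c0=-20 → after 1×micro: -2 ⇒ (c0=-20, c1=3, c2=-2)
[Gauss-Seidel] macro 4: S0 reads c2=-2 → after 1×micro: -44; S1 reads c0=-44 → after 1×micro: 3; S2 reads c0=-44 → after 1×micro: -2 ⇒ (c0=-44, c1=3, c2=-2)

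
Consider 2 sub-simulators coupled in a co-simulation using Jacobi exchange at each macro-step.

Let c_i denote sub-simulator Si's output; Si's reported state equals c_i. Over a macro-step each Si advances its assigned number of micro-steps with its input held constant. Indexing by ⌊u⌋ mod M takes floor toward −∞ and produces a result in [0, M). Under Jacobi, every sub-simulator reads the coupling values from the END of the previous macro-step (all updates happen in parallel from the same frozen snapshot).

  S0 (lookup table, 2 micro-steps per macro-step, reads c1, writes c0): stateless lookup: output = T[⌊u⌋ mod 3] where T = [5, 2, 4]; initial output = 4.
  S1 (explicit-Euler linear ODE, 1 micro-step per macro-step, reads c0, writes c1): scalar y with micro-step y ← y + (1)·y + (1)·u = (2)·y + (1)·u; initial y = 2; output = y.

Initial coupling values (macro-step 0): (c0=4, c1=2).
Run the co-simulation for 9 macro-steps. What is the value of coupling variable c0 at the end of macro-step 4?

macro 1: S0 reads c1=2 → after 2×micro: 4; S1 reads c0=4 → after 1×micro: 8 ⇒ (c0=4, c1=8)
macro 2: S0 reads c1=8 → after 2×micro: 4; S1 reads c0=4 → after 1×micro: 20 ⇒ (c0=4, c1=20)
macro 3: S0 reads c1=20 → after 2×micro: 4; S1 reads c0=4 → after 1×micro: 44 ⇒ (c0=4, c1=44)
macro 4: S0 reads c1=44 → after 2×micro: 4; S1 reads c0=4 → after 1×micro: 92 ⇒ (c0=4, c1=92)
macro 5: S0 reads c1=92 → after 2×micro: 4; S1 reads c0=4 → after 1×micro: 188 ⇒ (c0=4, c1=188)
macro 6: S0 reads c1=188 → after 2×micro: 4; S1 reads c0=4 → after 1×micro: 380 ⇒ (c0=4, c1=380)
macro 7: S0 reads c1=380 → after 2×micro: 4; S1 reads c0=4 → after 1×micro: 764 ⇒ (c0=4, c1=764)
macro 8: S0 reads c1=764 → after 2×micro: 4; S1 reads c0=4 → after 1×micro: 1532 ⇒ (c0=4, c1=1532)
macro 9: S0 reads c1=1532 → after 2×micro: 4; S1 reads c0=4 → after 1×micro: 3068 ⇒ (c0=4, c1=3068)

c0 at macro-step 4 = 4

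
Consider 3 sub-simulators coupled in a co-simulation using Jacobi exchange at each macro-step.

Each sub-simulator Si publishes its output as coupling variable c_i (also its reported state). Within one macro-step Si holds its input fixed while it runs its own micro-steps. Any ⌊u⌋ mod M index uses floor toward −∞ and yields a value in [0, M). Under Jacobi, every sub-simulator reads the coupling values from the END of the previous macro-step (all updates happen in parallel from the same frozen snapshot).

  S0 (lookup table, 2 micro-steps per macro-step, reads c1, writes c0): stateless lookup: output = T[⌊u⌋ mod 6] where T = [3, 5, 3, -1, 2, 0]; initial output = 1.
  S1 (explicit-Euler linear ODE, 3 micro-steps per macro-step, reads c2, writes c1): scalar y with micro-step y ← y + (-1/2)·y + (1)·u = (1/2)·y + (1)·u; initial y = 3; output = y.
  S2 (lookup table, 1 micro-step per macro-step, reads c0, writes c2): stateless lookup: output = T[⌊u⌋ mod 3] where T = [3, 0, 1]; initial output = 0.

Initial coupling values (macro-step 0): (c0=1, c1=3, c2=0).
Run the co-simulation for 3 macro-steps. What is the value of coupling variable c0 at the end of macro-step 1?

macro 1: S0 reads c1=3 → after 2×micro: -1; S1 reads c2=0 → after 3×micro: 3/8; S2 reads c0=1 → after 1×micro: 0 ⇒ (c0=-1, c1=3/8, c2=0)
macro 2: S0 reads c1=3/8 → after 2×micro: 3; S1 reads c2=0 → after 3×micro: 3/64; S2 reads c0=-1 → after 1×micro: 1 ⇒ (c0=3, c1=3/64, c2=1)
macro 3: S0 reads c1=3/64 → after 2×micro: 3; S1 reads c2=1 → after 3×micro: 899/512; S2 reads c0=3 → after 1×micro: 3 ⇒ (c0=3, c1=899/512, c2=3)

c0 at macro-step 1 = -1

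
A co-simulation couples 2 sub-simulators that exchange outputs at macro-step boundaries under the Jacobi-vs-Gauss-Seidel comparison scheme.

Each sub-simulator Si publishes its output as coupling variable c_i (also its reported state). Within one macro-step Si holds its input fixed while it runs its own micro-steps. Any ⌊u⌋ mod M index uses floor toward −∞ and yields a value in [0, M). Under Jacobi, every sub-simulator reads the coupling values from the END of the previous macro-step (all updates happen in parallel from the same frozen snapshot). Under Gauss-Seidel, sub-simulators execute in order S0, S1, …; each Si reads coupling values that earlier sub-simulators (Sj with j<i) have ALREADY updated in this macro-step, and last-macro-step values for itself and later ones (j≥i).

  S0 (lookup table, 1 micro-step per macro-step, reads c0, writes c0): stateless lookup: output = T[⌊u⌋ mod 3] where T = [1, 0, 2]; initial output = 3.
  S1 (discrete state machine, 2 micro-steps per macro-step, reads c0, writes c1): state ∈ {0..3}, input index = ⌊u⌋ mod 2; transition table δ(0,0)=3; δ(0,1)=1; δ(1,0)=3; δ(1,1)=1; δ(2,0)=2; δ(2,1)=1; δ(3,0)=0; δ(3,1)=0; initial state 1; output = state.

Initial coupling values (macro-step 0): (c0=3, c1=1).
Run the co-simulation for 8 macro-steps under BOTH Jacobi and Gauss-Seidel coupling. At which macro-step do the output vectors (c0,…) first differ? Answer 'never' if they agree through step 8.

[Jacobi] macro 1: S0 reads c0=3 → after 1×micro: 1; S1 reads c0=3 → after 2×micro: 1 ⇒ (c0=1, c1=1)
[Jacobi] macro 2: S0 reads c0=1 → after 1×micro: 0; S1 reads c0=1 → after 2×micro: 1 ⇒ (c0=0, c1=1)
[Jacobi] macro 3: S0 reads c0=0 → after 1×micro: 1; S1 reads c0=0 → after 2×micro: 0 ⇒ (c0=1, c1=0)
[Jacobi] macro 4: S0 reads c0=1 → after 1×micro: 0; S1 reads c0=1 → after 2×micro: 1 ⇒ (c0=0, c1=1)
[Jacobi] macro 5: S0 reads c0=0 → after 1×micro: 1; S1 reads c0=0 → after 2×micro: 0 ⇒ (c0=1, c1=0)
[Jacobi] macro 6: S0 reads c0=1 → after 1×micro: 0; S1 reads c0=1 → after 2×micro: 1 ⇒ (c0=0, c1=1)
[Jacobi] macro 7: S0 reads c0=0 → after 1×micro: 1; S1 reads c0=0 → after 2×micro: 0 ⇒ (c0=1, c1=0)
[Jacobi] macro 8: S0 reads c0=1 → after 1×micro: 0; S1 reads c0=1 → after 2×micro: 1 ⇒ (c0=0, c1=1)
[Gauss-Seidel] macro 1: S0 reads c0=3 → after 1×micro: 1; S1 reads c0=1 → after 2×micro: 1 ⇒ (c0=1, c1=1)
[Gauss-Seidel] macro 2: S0 reads c0=1 → after 1×micro: 0; S1 reads c0=0 → after 2×micro: 0 ⇒ (c0=0, c1=0)
[Gauss-Seidel] macro 3: S0 reads c0=0 → after 1×micro: 1; S1 reads c0=1 → after 2×micro: 1 ⇒ (c0=1, c1=1)
[Gauss-Seidel] macro 4: S0 reads c0=1 → after 1×micro: 0; S1 reads c0=0 → after 2×micro: 0 ⇒ (c0=0, c1=0)
[Gauss-Seidel] macro 5: S0 reads c0=0 → after 1×micro: 1; S1 reads c0=1 → after 2×micro: 1 ⇒ (c0=1, c1=1)
[Gauss-Seidel] macro 6: S0 reads c0=1 → after 1×micro: 0; S1 reads c0=0 → after 2×micro: 0 ⇒ (c0=0, c1=0)
[Gauss-Seidel] macro 7: S0 reads c0=0 → after 1×micro: 1; S1 reads c0=1 → after 2×micro: 1 ⇒ (c0=1, c1=1)
[Gauss-Seidel] macro 8: S0 reads c0=1 → after 1×micro: 0; S1 reads c0=0 → after 2×micro: 0 ⇒ (c0=0, c1=0)

first divergence at macro-step: 2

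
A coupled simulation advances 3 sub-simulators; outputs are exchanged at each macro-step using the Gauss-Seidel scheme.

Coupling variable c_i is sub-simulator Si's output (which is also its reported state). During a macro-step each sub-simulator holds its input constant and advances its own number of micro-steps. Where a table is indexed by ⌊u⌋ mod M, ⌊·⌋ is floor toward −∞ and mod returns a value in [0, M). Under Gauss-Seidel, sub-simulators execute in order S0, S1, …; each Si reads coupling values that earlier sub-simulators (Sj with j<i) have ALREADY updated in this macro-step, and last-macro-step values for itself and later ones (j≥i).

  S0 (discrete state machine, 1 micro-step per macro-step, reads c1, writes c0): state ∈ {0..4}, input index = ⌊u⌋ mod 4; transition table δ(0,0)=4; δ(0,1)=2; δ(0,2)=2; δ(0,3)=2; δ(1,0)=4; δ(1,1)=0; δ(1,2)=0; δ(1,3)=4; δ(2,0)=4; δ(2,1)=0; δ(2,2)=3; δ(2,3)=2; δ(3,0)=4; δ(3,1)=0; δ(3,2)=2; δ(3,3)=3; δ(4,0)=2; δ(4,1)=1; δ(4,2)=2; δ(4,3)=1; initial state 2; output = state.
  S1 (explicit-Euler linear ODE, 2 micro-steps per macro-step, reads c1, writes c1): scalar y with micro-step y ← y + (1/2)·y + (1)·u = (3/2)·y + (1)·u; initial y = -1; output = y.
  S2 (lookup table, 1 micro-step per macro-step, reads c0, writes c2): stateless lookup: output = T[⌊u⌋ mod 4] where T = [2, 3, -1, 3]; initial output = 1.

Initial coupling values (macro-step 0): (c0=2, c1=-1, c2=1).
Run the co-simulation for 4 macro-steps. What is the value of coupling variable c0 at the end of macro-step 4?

macro 1: S0 reads c1=-1 → after 1×micro: 2; S1 reads c1=-1 → after 2×micro: -19/4; S2 reads c0=2 → after 1×micro: -1 ⇒ (c0=2, c1=-19/4, c2=-1)
macro 2: S0 reads c1=-19/4 → after 1×micro: 2; S1 reads c1=-19/4 → after 2×micro: -361/16; S2 reads c0=2 → after 1×micro: -1 ⇒ (c0=2, c1=-361/16, c2=-1)
macro 3: S0 reads c1=-361/16 → after 1×micro: 0; S1 reads c1=-361/16 → after 2×micro: -6859/64; S2 reads c0=0 → after 1×micro: 2 ⇒ (c0=0, c1=-6859/64, c2=2)
macro 4: S0 reads c1=-6859/64 → after 1×micro: 4; S1 reads c1=-6859/64 → after 2×micro: -130321/256; S2 reads c0=4 → after 1×micro: 2 ⇒ (c0=4, c1=-130321/256, c2=2)

c0 at macro-step 4 = 4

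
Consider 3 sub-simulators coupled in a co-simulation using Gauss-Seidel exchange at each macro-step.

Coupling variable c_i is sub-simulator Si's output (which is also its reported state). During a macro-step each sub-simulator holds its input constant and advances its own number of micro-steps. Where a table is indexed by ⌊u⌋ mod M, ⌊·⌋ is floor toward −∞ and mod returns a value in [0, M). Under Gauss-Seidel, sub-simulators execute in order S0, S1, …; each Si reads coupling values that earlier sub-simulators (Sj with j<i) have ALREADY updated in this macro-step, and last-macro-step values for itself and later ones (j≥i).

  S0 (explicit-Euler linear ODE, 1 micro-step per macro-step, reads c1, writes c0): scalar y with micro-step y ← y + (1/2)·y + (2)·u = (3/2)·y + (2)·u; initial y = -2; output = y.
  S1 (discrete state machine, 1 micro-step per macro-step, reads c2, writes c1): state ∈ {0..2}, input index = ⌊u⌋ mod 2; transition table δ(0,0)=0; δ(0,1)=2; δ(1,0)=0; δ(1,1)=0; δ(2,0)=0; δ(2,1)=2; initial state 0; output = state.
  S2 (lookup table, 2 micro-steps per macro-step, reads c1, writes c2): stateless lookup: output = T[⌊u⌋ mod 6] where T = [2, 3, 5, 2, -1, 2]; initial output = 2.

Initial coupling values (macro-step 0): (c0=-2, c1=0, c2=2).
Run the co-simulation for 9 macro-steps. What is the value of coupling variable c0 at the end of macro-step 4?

macro 1: S0 reads c1=0 → after 1×micro: -3; S1 reads c2=2 → after 1×micro: 0; S2 reads c1=0 → after 2×micro: 2 ⇒ (c0=-3, c1=0, c2=2)
macro 2: S0 reads c1=0 → after 1×micro: -9/2; S1 reads c2=2 → after 1×micro: 0; S2 reads c1=0 → after 2×micro: 2 ⇒ (c0=-9/2, c1=0, c2=2)
macro 3: S0 reads c1=0 → after 1×micro: -27/4; S1 reads c2=2 → after 1×micro: 0; S2 reads c1=0 → after 2×micro: 2 ⇒ (c0=-27/4, c1=0, c2=2)
macro 4: S0 reads c1=0 → after 1×micro: -81/8; S1 reads c2=2 → after 1×micro: 0; S2 reads c1=0 → after 2×micro: 2 ⇒ (c0=-81/8, c1=0, c2=2)
macro 5: S0 reads c1=0 → after 1×micro: -243/16; S1 reads c2=2 → after 1×micro: 0; S2 reads c1=0 → after 2×micro: 2 ⇒ (c0=-243/16, c1=0, c2=2)
macro 6: S0 reads c1=0 → after 1×micro: -729/32; S1 reads c2=2 → after 1×micro: 0; S2 reads c1=0 → after 2×micro: 2 ⇒ (c0=-729/32, c1=0, c2=2)
macro 7: S0 reads c1=0 → after 1×micro: -2187/64; S1 reads c2=2 → after 1×micro: 0; S2 reads c1=0 → after 2×micro: 2 ⇒ (c0=-2187/64, c1=0, c2=2)
macro 8: S0 reads c1=0 → after 1×micro: -6561/128; S1 reads c2=2 → after 1×micro: 0; S2 reads c1=0 → after 2×micro: 2 ⇒ (c0=-6561/128, c1=0, c2=2)
macro 9: S0 reads c1=0 → after 1×micro: -19683/256; S1 reads c2=2 → after 1×micro: 0; S2 reads c1=0 → after 2×micro: 2 ⇒ (c0=-19683/256, c1=0, c2=2)

c0 at macro-step 4 = -81/8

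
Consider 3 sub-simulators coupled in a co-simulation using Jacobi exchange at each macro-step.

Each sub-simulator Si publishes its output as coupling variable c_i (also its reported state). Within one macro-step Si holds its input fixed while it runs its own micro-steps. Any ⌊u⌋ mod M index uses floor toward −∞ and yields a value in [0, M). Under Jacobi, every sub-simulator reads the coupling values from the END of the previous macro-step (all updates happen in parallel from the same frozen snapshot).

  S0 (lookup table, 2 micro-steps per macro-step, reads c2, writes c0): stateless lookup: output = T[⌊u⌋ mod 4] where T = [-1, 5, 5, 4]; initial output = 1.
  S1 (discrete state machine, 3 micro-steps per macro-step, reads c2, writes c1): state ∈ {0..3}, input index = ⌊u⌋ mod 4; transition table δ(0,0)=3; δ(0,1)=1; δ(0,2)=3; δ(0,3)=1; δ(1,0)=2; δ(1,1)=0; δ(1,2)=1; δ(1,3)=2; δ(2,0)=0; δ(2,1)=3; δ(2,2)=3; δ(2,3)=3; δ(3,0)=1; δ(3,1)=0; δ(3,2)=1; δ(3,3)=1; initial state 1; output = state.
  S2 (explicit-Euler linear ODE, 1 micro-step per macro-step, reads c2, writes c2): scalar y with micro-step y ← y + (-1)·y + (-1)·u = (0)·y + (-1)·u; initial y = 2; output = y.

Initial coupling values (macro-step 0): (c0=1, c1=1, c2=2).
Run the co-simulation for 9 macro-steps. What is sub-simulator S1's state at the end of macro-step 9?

macro 1: S0 reads c2=2 → after 2×micro: 5; S1 reads c2=2 → after 3×micro: 1; S2 reads c2=2 → after 1×micro: -2 ⇒ (c0=5, c1=1, c2=-2)
macro 2: S0 reads c2=-2 → after 2×micro: 5; S1 reads c2=-2 → after 3×micro: 1; S2 reads c2=-2 → after 1×micro: 2 ⇒ (c0=5, c1=1, c2=2)
macro 3: S0 reads c2=2 → after 2×micro: 5; S1 reads c2=2 → after 3×micro: 1; S2 reads c2=2 → after 1×micro: -2 ⇒ (c0=5, c1=1, c2=-2)
macro 4: S0 reads c2=-2 → after 2×micro: 5; S1 reads c2=-2 → after 3×micro: 1; S2 reads c2=-2 → after 1×micro: 2 ⇒ (c0=5, c1=1, c2=2)
macro 5: S0 reads c2=2 → after 2×micro: 5; S1 reads c2=2 → after 3×micro: 1; S2 reads c2=2 → after 1×micro: -2 ⇒ (c0=5, c1=1, c2=-2)
macro 6: S0 reads c2=-2 → after 2×micro: 5; S1 reads c2=-2 → after 3×micro: 1; S2 reads c2=-2 → after 1×micro: 2 ⇒ (c0=5, c1=1, c2=2)
macro 7: S0 reads c2=2 → after 2×micro: 5; S1 reads c2=2 → after 3×micro: 1; S2 reads c2=2 → after 1×micro: -2 ⇒ (c0=5, c1=1, c2=-2)
macro 8: S0 reads c2=-2 → after 2×micro: 5; S1 reads c2=-2 → after 3×micro: 1; S2 reads c2=-2 → after 1×micro: 2 ⇒ (c0=5, c1=1, c2=2)
macro 9: S0 reads c2=2 → after 2×micro: 5; S1 reads c2=2 → after 3×micro: 1; S2 reads c2=2 → after 1×micro: -2 ⇒ (c0=5, c1=1, c2=-2)

S1 state at macro-step 9 = 1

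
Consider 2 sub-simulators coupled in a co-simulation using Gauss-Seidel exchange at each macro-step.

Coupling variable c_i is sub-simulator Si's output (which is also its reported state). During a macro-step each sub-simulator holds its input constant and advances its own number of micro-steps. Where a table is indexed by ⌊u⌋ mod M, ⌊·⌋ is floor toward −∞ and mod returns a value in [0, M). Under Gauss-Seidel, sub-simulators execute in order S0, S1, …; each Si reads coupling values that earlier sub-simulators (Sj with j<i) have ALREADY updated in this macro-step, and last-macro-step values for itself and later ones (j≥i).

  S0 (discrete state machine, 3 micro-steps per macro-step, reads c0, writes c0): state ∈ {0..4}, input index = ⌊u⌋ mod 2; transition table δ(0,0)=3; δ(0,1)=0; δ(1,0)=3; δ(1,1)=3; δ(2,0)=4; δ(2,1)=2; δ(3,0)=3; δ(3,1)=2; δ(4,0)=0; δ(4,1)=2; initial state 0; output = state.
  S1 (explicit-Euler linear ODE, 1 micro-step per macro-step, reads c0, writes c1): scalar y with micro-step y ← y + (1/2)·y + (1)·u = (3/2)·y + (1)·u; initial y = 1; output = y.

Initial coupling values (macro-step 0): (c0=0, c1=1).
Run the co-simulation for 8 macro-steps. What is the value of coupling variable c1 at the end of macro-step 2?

c1 at macro-step 2 = 35/4

macro 1: S0 reads c0=0 → after 3×micro: 3; S1 reads c0=3 → after 1×micro: 9/2 ⇒ (c0=3, c1=9/2)
macro 2: S0 reads c0=3 → after 3×micro: 2; S1 reads c0=2 → after 1×micro: 35/4 ⇒ (c0=2, c1=35/4)
macro 3: S0 reads c0=2 → after 3×micro: 3; S1 reads c0=3 → after 1×micro: 129/8 ⇒ (c0=3, c1=129/8)
macro 4: S0 reads c0=3 → after 3×micro: 2; S1 reads c0=2 → after 1×micro: 419/16 ⇒ (c0=2, c1=419/16)
macro 5: S0 reads c0=2 → after 3×micro: 3; S1 reads c0=3 → after 1×micro: 1353/32 ⇒ (c0=3, c1=1353/32)
macro 6: S0 reads c0=3 → after 3×micro: 2; S1 reads c0=2 → after 1×micro: 4187/64 ⇒ (c0=2, c1=4187/64)
macro 7: S0 reads c0=2 → after 3×micro: 3; S1 reads c0=3 → after 1×micro: 12945/128 ⇒ (c0=3, c1=12945/128)
macro 8: S0 reads c0=3 → after 3×micro: 2; S1 reads c0=2 → after 1×micro: 39347/256 ⇒ (c0=2, c1=39347/256)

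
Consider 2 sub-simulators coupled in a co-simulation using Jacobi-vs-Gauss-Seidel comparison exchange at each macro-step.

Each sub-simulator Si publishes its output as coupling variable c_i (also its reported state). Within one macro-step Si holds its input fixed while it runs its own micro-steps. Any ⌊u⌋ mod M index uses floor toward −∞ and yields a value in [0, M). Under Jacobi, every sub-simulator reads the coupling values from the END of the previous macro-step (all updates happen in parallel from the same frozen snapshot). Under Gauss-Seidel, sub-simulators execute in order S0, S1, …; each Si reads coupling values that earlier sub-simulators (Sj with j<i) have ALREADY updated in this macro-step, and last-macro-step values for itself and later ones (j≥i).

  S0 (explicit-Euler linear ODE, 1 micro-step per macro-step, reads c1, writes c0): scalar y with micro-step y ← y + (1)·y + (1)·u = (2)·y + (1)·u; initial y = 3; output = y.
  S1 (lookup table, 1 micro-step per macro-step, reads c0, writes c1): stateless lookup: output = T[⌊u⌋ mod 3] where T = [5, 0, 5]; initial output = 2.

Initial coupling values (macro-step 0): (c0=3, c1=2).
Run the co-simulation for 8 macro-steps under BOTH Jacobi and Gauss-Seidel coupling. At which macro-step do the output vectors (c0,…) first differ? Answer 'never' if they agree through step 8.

first divergence at macro-step: never

[Jacobi] macro 1: S0 reads c1=2 → after 1×micro: 8; S1 reads c0=3 → after 1×micro: 5 ⇒ (c0=8, c1=5)
[Jacobi] macro 2: S0 reads c1=5 → after 1×micro: 21; S1 reads c0=8 → after 1×micro: 5 ⇒ (c0=21, c1=5)
[Jacobi] macro 3: S0 reads c1=5 → after 1×micro: 47; S1 reads c0=21 → after 1×micro: 5 ⇒ (c0=47, c1=5)
[Jacobi] macro 4: S0 reads c1=5 → after 1×micro: 99; S1 reads c0=47 → after 1×micro: 5 ⇒ (c0=99, c1=5)
[Jacobi] macro 5: S0 reads c1=5 → after 1×micro: 203; S1 reads c0=99 → after 1×micro: 5 ⇒ (c0=203, c1=5)
[Jacobi] macro 6: S0 reads c1=5 → after 1×micro: 411; S1 reads c0=203 → after 1×micro: 5 ⇒ (c0=411, c1=5)
[Jacobi] macro 7: S0 reads c1=5 → after 1×micro: 827; S1 reads c0=411 → after 1×micro: 5 ⇒ (c0=827, c1=5)
[Jacobi] macro 8: S0 reads c1=5 → after 1×micro: 1659; S1 reads c0=827 → after 1×micro: 5 ⇒ (c0=1659, c1=5)
[Gauss-Seidel] macro 1: S0 reads c1=2 → after 1×micro: 8; S1 reads c0=8 → after 1×micro: 5 ⇒ (c0=8, c1=5)
[Gauss-Seidel] macro 2: S0 reads c1=5 → after 1×micro: 21; S1 reads c0=21 → after 1×micro: 5 ⇒ (c0=21, c1=5)
[Gauss-Seidel] macro 3: S0 reads c1=5 → after 1×micro: 47; S1 reads c0=47 → after 1×micro: 5 ⇒ (c0=47, c1=5)
[Gauss-Seidel] macro 4: S0 reads c1=5 → after 1×micro: 99; S1 reads c0=99 → after 1×micro: 5 ⇒ (c0=99, c1=5)
[Gauss-Seidel] macro 5: S0 reads c1=5 → after 1×micro: 203; S1 reads c0=203 → after 1×micro: 5 ⇒ (c0=203, c1=5)
[Gauss-Seidel] macro 6: S0 reads c1=5 → after 1×micro: 411; S1 reads c0=411 → after 1×micro: 5 ⇒ (c0=411, c1=5)
[Gauss-Seidel] macro 7: S0 reads c1=5 → after 1×micro: 827; S1 reads c0=827 → after 1×micro: 5 ⇒ (c0=827, c1=5)
[Gauss-Seidel] macro 8: S0 reads c1=5 → after 1×micro: 1659; S1 reads c0=1659 → after 1×micro: 5 ⇒ (c0=1659, c1=5)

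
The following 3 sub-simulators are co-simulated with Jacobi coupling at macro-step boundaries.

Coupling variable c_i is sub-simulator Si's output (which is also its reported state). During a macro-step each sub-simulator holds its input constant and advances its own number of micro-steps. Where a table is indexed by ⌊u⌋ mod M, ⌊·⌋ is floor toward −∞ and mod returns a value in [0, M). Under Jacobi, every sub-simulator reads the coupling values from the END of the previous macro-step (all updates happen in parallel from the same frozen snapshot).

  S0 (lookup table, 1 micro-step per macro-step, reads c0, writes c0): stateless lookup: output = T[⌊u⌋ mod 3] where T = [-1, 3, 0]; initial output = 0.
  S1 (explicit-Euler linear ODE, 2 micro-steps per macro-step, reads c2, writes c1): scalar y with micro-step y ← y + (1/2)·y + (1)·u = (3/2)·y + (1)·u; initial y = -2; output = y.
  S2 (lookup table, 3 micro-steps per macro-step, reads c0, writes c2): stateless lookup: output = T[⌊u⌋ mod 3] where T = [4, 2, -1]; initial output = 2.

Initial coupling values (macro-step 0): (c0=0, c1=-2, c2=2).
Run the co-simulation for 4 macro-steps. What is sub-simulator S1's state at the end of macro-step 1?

macro 1: S0 reads c0=0 → after 1×micro: -1; S1 reads c2=2 → after 2×micro: 1/2; S2 reads c0=0 → after 3×micro: 4 ⇒ (c0=-1, c1=1/2, c2=4)
macro 2: S0 reads c0=-1 → after 1×micro: 0; S1 reads c2=4 → after 2×micro: 89/8; S2 reads c0=-1 → after 3×micro: -1 ⇒ (c0=0, c1=89/8, c2=-1)
macro 3: S0 reads c0=0 → after 1×micro: -1; S1 reads c2=-1 → after 2×micro: 721/32; S2 reads c0=0 → after 3×micro: 4 ⇒ (c0=-1, c1=721/32, c2=4)
macro 4: S0 reads c0=-1 → after 1×micro: 0; S1 reads c2=4 → after 2×micro: 7769/128; S2 reads c0=-1 → after 3×micro: -1 ⇒ (c0=0, c1=7769/128, c2=-1)

S1 state at macro-step 1 = 1/2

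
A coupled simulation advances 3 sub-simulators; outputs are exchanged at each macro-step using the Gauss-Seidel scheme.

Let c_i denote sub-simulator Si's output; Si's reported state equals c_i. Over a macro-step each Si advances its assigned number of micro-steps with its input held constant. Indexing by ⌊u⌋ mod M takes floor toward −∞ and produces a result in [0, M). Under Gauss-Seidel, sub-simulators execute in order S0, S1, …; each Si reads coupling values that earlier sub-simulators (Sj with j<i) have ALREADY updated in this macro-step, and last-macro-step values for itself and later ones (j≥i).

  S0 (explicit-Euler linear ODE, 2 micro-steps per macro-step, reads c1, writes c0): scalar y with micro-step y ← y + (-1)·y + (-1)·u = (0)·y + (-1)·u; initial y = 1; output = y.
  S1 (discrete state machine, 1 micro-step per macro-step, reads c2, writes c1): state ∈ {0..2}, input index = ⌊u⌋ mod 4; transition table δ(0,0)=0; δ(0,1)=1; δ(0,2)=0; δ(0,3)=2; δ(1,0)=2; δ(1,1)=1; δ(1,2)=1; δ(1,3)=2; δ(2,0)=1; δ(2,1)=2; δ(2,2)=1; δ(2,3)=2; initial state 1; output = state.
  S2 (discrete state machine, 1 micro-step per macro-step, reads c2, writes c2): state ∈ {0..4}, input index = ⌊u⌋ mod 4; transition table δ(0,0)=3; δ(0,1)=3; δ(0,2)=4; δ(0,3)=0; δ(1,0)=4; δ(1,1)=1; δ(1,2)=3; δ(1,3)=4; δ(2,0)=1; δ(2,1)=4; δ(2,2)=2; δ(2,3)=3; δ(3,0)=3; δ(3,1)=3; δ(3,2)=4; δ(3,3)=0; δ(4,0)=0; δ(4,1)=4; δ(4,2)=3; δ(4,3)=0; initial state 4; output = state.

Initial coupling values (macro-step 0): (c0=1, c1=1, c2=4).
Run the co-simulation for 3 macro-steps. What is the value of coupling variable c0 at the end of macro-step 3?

c0 at macro-step 3 = -1

macro 1: S0 reads c1=1 → after 2×micro: -1; S1 reads c2=4 → after 1×micro: 2; S2 reads c2=4 → after 1×micro: 0 ⇒ (c0=-1, c1=2, c2=0)
macro 2: S0 reads c1=2 → after 2×micro: -2; S1 reads c2=0 → after 1×micro: 1; S2 reads c2=0 → after 1×micro: 3 ⇒ (c0=-2, c1=1, c2=3)
macro 3: S0 reads c1=1 → after 2×micro: -1; S1 reads c2=3 → after 1×micro: 2; S2 reads c2=3 → after 1×micro: 0 ⇒ (c0=-1, c1=2, c2=0)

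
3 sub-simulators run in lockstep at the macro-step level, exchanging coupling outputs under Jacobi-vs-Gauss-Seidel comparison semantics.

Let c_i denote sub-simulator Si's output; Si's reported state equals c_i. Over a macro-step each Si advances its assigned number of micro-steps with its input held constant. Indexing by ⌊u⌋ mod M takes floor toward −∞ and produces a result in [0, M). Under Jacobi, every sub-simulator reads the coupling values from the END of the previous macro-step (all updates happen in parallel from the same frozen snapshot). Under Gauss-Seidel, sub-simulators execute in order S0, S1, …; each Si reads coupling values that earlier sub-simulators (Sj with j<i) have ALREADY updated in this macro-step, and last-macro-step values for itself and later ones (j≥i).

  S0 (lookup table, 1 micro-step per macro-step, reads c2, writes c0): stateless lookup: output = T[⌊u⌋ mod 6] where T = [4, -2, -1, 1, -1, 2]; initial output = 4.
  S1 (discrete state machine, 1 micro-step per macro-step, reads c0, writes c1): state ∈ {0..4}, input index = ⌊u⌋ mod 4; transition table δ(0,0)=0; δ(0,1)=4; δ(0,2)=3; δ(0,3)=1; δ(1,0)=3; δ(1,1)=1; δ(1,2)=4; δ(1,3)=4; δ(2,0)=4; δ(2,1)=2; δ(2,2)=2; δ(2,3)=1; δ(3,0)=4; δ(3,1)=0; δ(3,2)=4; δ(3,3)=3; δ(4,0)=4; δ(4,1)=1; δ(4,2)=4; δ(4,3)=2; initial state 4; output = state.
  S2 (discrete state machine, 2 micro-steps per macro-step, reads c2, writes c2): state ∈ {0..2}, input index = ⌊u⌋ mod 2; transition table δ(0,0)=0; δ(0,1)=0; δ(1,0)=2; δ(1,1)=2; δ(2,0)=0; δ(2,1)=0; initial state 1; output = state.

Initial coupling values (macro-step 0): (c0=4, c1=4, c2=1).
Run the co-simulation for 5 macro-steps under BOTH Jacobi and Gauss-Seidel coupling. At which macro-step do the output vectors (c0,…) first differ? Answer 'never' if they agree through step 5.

first divergence at macro-step: never

[Jacobi] macro 1: S0 reads c2=1 → after 1×micro: -2; S1 reads c0=4 → after 1×micro: 4; S2 reads c2=1 → after 2×micro: 0 ⇒ (c0=-2, c1=4, c2=0)
[Jacobi] macro 2: S0 reads c2=0 → after 1×micro: 4; S1 reads c0=-2 → after 1×micro: 4; S2 reads c2=0 → after 2×micro: 0 ⇒ (c0=4, c1=4, c2=0)
[Jacobi] macro 3: S0 reads c2=0 → after 1×micro: 4; S1 reads c0=4 → after 1×micro: 4; S2 reads c2=0 → after 2×micro: 0 ⇒ (c0=4, c1=4, c2=0)
[Jacobi] macro 4: S0 reads c2=0 → after 1×micro: 4; S1 reads c0=4 → after 1×micro: 4; S2 reads c2=0 → after 2×micro: 0 ⇒ (c0=4, c1=4, c2=0)
[Jacobi] macro 5: S0 reads c2=0 → after 1×micro: 4; S1 reads c0=4 → after 1×micro: 4; S2 reads c2=0 → after 2×micro: 0 ⇒ (c0=4, c1=4, c2=0)
[Gauss-Seidel] macro 1: S0 reads c2=1 → after 1×micro: -2; S1 reads c0=-2 → after 1×micro: 4; S2 reads c2=1 → after 2×micro: 0 ⇒ (c0=-2, c1=4, c2=0)
[Gauss-Seidel] macro 2: S0 reads c2=0 → after 1×micro: 4; S1 reads c0=4 → after 1×micro: 4; S2 reads c2=0 → after 2×micro: 0 ⇒ (c0=4, c1=4, c2=0)
[Gauss-Seidel] macro 3: S0 reads c2=0 → after 1×micro: 4; S1 reads c0=4 → after 1×micro: 4; S2 reads c2=0 → after 2×micro: 0 ⇒ (c0=4, c1=4, c2=0)
[Gauss-Seidel] macro 4: S0 reads c2=0 → after 1×micro: 4; S1 reads c0=4 → after 1×micro: 4; S2 reads c2=0 → after 2×micro: 0 ⇒ (c0=4, c1=4, c2=0)
[Gauss-Seidel] macro 5: S0 reads c2=0 → after 1×micro: 4; S1 reads c0=4 → after 1×micro: 4; S2 reads c2=0 → after 2×micro: 0 ⇒ (c0=4, c1=4, c2=0)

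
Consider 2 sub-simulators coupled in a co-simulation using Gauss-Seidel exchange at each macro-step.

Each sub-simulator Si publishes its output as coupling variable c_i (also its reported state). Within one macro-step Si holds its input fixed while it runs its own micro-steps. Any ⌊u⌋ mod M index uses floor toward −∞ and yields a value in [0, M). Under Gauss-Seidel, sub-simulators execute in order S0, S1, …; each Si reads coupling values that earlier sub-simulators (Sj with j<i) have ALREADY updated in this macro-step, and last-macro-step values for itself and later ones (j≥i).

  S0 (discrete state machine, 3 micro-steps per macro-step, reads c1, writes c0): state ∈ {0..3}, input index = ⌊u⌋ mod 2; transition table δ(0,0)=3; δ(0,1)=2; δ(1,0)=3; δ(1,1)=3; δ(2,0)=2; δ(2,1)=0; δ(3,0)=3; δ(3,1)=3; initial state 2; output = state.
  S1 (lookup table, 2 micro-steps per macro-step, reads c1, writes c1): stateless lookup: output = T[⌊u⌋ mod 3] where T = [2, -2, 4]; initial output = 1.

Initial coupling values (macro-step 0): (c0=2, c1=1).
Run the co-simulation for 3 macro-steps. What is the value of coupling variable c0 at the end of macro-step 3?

c0 at macro-step 3 = 3

macro 1: S0 reads c1=1 → after 3×micro: 0; S1 reads c1=1 → after 2×micro: -2 ⇒ (c0=0, c1=-2)
macro 2: S0 reads c1=-2 → after 3×micro: 3; S1 reads c1=-2 → after 2×micro: -2 ⇒ (c0=3, c1=-2)
macro 3: S0 reads c1=-2 → after 3×micro: 3; S1 reads c1=-2 → after 2×micro: -2 ⇒ (c0=3, c1=-2)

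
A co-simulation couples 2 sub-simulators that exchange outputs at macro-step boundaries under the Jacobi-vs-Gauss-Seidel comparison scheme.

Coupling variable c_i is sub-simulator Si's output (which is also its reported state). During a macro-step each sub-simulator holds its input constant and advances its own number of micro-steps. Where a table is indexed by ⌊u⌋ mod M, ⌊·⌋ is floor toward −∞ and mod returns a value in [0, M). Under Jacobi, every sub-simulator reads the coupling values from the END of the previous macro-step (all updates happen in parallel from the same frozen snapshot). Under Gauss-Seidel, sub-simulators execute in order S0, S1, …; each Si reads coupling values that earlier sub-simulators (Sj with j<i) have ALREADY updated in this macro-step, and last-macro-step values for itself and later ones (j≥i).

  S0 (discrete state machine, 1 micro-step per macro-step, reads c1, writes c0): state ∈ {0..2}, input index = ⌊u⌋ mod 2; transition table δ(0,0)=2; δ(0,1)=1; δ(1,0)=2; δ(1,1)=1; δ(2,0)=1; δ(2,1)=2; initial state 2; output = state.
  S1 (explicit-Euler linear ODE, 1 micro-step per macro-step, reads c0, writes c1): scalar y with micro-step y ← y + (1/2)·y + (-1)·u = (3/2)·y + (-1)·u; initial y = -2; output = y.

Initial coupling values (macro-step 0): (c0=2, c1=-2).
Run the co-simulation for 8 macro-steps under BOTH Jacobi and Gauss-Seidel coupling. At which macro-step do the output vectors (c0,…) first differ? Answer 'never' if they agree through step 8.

first divergence at macro-step: 1

[Jacobi] macro 1: S0 reads c1=-2 → after 1×micro: 1; S1 reads c0=2 → after 1×micro: -5 ⇒ (c0=1, c1=-5)
[Jacobi] macro 2: S0 reads c1=-5 → after 1×micro: 1; S1 reads c0=1 → after 1×micro: -17/2 ⇒ (c0=1, c1=-17/2)
[Jacobi] macro 3: S0 reads c1=-17/2 → after 1×micro: 1; S1 reads c0=1 → after 1×micro: -55/4 ⇒ (c0=1, c1=-55/4)
[Jacobi] macro 4: S0 reads c1=-55/4 → after 1×micro: 2; S1 reads c0=1 → after 1×micro: -173/8 ⇒ (c0=2, c1=-173/8)
[Jacobi] macro 5: S0 reads c1=-173/8 → after 1×micro: 1; S1 reads c0=2 → after 1×micro: -551/16 ⇒ (c0=1, c1=-551/16)
[Jacobi] macro 6: S0 reads c1=-551/16 → after 1×micro: 1; S1 reads c0=1 → after 1×micro: -1685/32 ⇒ (c0=1, c1=-1685/32)
[Jacobi] macro 7: S0 reads c1=-1685/32 → after 1×micro: 1; S1 reads c0=1 → after 1×micro: -5119/64 ⇒ (c0=1, c1=-5119/64)
[Jacobi] macro 8: S0 reads c1=-5119/64 → after 1×micro: 2; S1 reads c0=1 → after 1×micro: -15485/128 ⇒ (c0=2, c1=-15485/128)
[Gauss-Seidel] macro 1: S0 reads c1=-2 → after 1×micro: 1; S1 reads c0=1 → after 1×micro: -4 ⇒ (c0=1, c1=-4)
[Gauss-Seidel] macro 2: S0 reads c1=-4 → after 1×micro: 2; S1 reads c0=2 → after 1×micro: -8 ⇒ (c0=2, c1=-8)
[Gauss-Seidel] macro 3: S0 reads c1=-8 → after 1×micro: 1; S1 reads c0=1 → after 1×micro: -13 ⇒ (c0=1, c1=-13)
[Gauss-Seidel] macro 4: S0 reads c1=-13 → after 1×micro: 1; S1 reads c0=1 → after 1×micro: -41/2 ⇒ (c0=1, c1=-41/2)
[Gauss-Seidel] macro 5: S0 reads c1=-41/2 → after 1×micro: 1; S1 reads c0=1 → after 1×micro: -127/4 ⇒ (c0=1, c1=-127/4)
[Gauss-Seidel] macro 6: S0 reads c1=-127/4 → after 1×micro: 2; S1 reads c0=2 → after 1×micro: -397/8 ⇒ (c0=2, c1=-397/8)
[Gauss-Seidel] macro 7: S0 reads c1=-397/8 → after 1×micro: 1; S1 reads c0=1 → after 1×micro: -1207/16 ⇒ (c0=1, c1=-1207/16)
[Gauss-Seidel] macro 8: S0 reads c1=-1207/16 → after 1×micro: 2; S1 reads c0=2 → after 1×micro: -3685/32 ⇒ (c0=2, c1=-3685/32)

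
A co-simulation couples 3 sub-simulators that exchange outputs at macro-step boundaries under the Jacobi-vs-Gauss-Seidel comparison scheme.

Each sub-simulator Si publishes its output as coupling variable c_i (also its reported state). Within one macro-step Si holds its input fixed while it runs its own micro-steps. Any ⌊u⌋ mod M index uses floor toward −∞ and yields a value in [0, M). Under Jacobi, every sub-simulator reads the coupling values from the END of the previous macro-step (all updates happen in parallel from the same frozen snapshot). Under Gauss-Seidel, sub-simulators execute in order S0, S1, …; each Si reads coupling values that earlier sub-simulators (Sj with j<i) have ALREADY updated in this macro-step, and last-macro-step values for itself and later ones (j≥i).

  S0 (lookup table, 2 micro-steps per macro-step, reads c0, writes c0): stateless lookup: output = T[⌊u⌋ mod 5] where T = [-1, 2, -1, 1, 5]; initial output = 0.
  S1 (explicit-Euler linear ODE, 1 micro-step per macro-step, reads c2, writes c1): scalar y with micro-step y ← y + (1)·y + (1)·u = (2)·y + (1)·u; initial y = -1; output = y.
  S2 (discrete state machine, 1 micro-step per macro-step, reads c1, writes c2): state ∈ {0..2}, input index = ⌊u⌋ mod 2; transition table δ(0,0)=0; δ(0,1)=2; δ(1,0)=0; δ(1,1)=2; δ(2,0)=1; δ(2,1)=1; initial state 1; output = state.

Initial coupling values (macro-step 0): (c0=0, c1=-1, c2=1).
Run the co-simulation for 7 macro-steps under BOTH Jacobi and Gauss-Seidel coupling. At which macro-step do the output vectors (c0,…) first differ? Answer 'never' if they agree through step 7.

first divergence at macro-step: 3

[Jacobi] macro 1: S0 reads c0=0 → after 2×micro: -1; S1 reads c2=1 → after 1×micro: -1; S2 reads c1=-1 → after 1×micro: 2 ⇒ (c0=-1, c1=-1, c2=2)
[Jacobi] macro 2: S0 reads c0=-1 → after 2×micro: 5; S1 reads c2=2 → after 1×micro: 0; S2 reads c1=-1 → after 1×micro: 1 ⇒ (c0=5, c1=0, c2=1)
[Jacobi] macro 3: S0 reads c0=5 → after 2×micro: -1; S1 reads c2=1 → after 1×micro: 1; S2 reads c1=0 → after 1×micro: 0 ⇒ (c0=-1, c1=1, c2=0)
[Jacobi] macro 4: S0 reads c0=-1 → after 2×micro: 5; S1 reads c2=0 → after 1×micro: 2; S2 reads c1=1 → after 1×micro: 2 ⇒ (c0=5, c1=2, c2=2)
[Jacobi] macro 5: S0 reads c0=5 → after 2×micro: -1; S1 reads c2=2 → after 1×micro: 6; S2 reads c1=2 → after 1×micro: 1 ⇒ (c0=-1, c1=6, c2=1)
[Jacobi] macro 6: S0 reads c0=-1 → after 2×micro: 5; S1 reads c2=1 → after 1×micro: 13; S2 reads c1=6 → after 1×micro: 0 ⇒ (c0=5, c1=13, c2=0)
[Jacobi] macro 7: S0 reads c0=5 → after 2×micro: -1; S1 reads c2=0 → after 1×micro: 26; S2 reads c1=13 → after 1×micro: 2 ⇒ (c0=-1, c1=26, c2=2)
[Gauss-Seidel] macro 1: S0 reads c0=0 → after 2×micro: -1; S1 reads c2=1 → after 1×micro: -1; S2 reads c1=-1 → after 1×micro: 2 ⇒ (c0=-1, c1=-1, c2=2)
[Gauss-Seidel] macro 2: S0 reads c0=-1 → after 2×micro: 5; S1 reads c2=2 → after 1×micro: 0; S2 reads c1=0 → after 1×micro: 1 ⇒ (c0=5, c1=0, c2=1)
[Gauss-Seidel] macro 3: S0 reads c0=5 → after 2×micro: -1; S1 reads c2=1 → after 1×micro: 1; S2 reads c1=1 → after 1×micro: 2 ⇒ (c0=-1, c1=1, c2=2)
[Gauss-Seidel] macro 4: S0 reads c0=-1 → after 2×micro: 5; S1 reads c2=2 → after 1×micro: 4; S2 reads c1=4 → after 1×micro: 1 ⇒ (c0=5, c1=4, c2=1)
[Gauss-Seidel] macro 5: S0 reads c0=5 → after 2×micro: -1; S1 reads c2=1 → after 1×micro: 9; S2 reads c1=9 → after 1×micro: 2 ⇒ (c0=-1, c1=9, c2=2)
[Gauss-Seidel] macro 6: S0 reads c0=-1 → after 2×micro: 5; S1 reads c2=2 → after 1×micro: 20; S2 reads c1=20 → after 1×micro: 1 ⇒ (c0=5, c1=20, c2=1)
[Gauss-Seidel] macro 7: S0 reads c0=5 → after 2×micro: -1; S1 reads c2=1 → after 1×micro: 41; S2 reads c1=41 → after 1×micro: 2 ⇒ (c0=-1, c1=41, c2=2)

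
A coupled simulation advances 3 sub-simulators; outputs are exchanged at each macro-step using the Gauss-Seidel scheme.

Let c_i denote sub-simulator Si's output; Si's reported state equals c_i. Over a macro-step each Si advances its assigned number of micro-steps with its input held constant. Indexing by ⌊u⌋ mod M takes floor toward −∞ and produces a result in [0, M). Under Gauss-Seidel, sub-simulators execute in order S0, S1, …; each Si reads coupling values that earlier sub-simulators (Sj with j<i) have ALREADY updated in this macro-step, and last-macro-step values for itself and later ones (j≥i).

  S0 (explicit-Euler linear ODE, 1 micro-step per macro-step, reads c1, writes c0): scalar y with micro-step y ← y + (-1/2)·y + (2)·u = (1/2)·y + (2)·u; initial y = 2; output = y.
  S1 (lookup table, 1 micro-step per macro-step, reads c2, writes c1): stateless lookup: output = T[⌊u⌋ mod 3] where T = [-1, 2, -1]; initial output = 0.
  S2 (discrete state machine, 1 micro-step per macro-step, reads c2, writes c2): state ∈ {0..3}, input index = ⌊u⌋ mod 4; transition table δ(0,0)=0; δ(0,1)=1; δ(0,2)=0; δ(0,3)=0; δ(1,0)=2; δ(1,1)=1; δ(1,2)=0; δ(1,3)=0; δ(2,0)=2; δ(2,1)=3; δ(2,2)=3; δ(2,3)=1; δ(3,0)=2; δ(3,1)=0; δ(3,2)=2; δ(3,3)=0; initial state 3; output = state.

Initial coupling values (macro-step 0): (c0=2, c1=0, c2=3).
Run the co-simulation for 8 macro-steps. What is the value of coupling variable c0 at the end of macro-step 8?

c0 at macro-step 8 = -507/128

macro 1: S0 reads c1=0 → after 1×micro: 1; S1 reads c2=3 → after 1×micro: -1; S2 reads c2=3 → after 1×micro: 0 ⇒ (c0=1, c1=-1, c2=0)
macro 2: S0 reads c1=-1 → after 1×micro: -3/2; S1 reads c2=0 → after 1×micro: -1; S2 reads c2=0 → after 1×micro: 0 ⇒ (c0=-3/2, c1=-1, c2=0)
macro 3: S0 reads c1=-1 → after 1×micro: -11/4; S1 reads c2=0 → after 1×micro: -1; S2 reads c2=0 → after 1×micro: 0 ⇒ (c0=-11/4, c1=-1, c2=0)
macro 4: S0 reads c1=-1 → after 1×micro: -27/8; S1 reads c2=0 → after 1×micro: -1; S2 reads c2=0 → after 1×micro: 0 ⇒ (c0=-27/8, c1=-1, c2=0)
macro 5: S0 reads c1=-1 → after 1×micro: -59/16; S1 reads c2=0 → after 1×micro: -1; S2 reads c2=0 → after 1×micro: 0 ⇒ (c0=-59/16, c1=-1, c2=0)
macro 6: S0 reads c1=-1 → after 1×micro: -123/32; S1 reads c2=0 → after 1×micro: -1; S2 reads c2=0 → after 1×micro: 0 ⇒ (c0=-123/32, c1=-1, c2=0)
macro 7: S0 reads c1=-1 → after 1×micro: -251/64; S1 reads c2=0 → after 1×micro: -1; S2 reads c2=0 → after 1×micro: 0 ⇒ (c0=-251/64, c1=-1, c2=0)
macro 8: S0 reads c1=-1 → after 1×micro: -507/128; S1 reads c2=0 → after 1×micro: -1; S2 reads c2=0 → after 1×micro: 0 ⇒ (c0=-507/128, c1=-1, c2=0)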